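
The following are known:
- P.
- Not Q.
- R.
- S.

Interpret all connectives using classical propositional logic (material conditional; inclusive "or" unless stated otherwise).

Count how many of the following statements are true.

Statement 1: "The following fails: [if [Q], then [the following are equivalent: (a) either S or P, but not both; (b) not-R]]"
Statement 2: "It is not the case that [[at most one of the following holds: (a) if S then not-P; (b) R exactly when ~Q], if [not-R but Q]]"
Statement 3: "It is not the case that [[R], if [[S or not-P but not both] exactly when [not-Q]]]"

0

Statement 1: Parsed as ~(Q -> ((S xor P) <-> ~R))

S xor P = T xor T = F
~R = ~T = F
(S xor P) <-> ~R = F <-> F = T
Q -> ((S xor P) <-> ~R) = F -> T = T
~(Q -> ((S xor P) <-> ~R)) = ~T = F
So Statement 1 is false.

Statement 2: Parsed as ~((~R & Q) -> ((S -> ~P) nand (R <-> ~Q)))

~R = ~T = F
~R & Q = F & F = F
~P = ~T = F
S -> ~P = T -> F = F
~Q = ~F = T
R <-> ~Q = T <-> T = T
(S -> ~P) nand (R <-> ~Q) = F nand T = T
(~R & Q) -> ((S -> ~P) nand (R <-> ~Q)) = F -> T = T
~((~R & Q) -> ((S -> ~P) nand (R <-> ~Q))) = ~T = F
Thus Statement 2 is false.

Statement 3: Formalization: ~(((S xor ~P) <-> ~Q) -> R)

~P = ~T = F
S xor ~P = T xor F = T
~Q = ~F = T
(S xor ~P) <-> ~Q = T <-> T = T
((S xor ~P) <-> ~Q) -> R = T -> T = T
~(((S xor ~P) <-> ~Q) -> R) = ~T = F
So Statement 3 is false.

Count: 0.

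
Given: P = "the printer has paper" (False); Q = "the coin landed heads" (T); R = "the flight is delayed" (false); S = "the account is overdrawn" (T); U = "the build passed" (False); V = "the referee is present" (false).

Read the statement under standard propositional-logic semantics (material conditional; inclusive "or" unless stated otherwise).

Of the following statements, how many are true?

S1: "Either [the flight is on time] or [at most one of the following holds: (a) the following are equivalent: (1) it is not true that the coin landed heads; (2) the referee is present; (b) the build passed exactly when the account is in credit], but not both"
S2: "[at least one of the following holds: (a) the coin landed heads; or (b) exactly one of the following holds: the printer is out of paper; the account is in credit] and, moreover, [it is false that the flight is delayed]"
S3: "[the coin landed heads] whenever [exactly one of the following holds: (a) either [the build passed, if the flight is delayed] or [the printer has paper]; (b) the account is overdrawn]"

3

S1: Formalization: ~R xor ((~Q <-> V) nand (U <-> ~S))

~R = ~F = T
~Q = ~T = F
~Q <-> V = F <-> F = T
~S = ~T = F
U <-> ~S = F <-> F = T
(~Q <-> V) nand (U <-> ~S) = T nand T = F
~R xor ((~Q <-> V) nand (U <-> ~S)) = T xor F = T
So S1 is true.

S2: This is (Q | (~P xor ~S)) & ~R.

~P = ~F = T
~S = ~T = F
~P xor ~S = T xor F = T
Q | (~P xor ~S) = T | T = T
~R = ~F = T
(Q | (~P xor ~S)) & ~R = T & T = T
So S2 is true.

S3: This is (((R -> U) | P) xor S) -> Q.

R -> U = F -> F = T
(R -> U) | P = T | F = T
((R -> U) | P) xor S = T xor T = F
(((R -> U) | P) xor S) -> Q = F -> T = T
Thus S3 is true.

3 of the 3 statements are true (S1, S2, S3).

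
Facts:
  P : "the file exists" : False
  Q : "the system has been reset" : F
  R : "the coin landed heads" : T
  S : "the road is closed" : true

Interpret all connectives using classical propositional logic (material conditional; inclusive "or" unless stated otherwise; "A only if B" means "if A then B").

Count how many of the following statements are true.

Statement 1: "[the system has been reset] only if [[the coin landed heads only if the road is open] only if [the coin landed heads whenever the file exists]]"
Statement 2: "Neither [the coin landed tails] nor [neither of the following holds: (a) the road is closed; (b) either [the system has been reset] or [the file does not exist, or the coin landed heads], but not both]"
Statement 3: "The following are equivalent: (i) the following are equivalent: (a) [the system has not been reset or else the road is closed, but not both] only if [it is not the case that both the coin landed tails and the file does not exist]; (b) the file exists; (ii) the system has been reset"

3

Statement 1: Formalization: Q -> ((R -> ~S) -> (P -> R))

~S = ~T = F
R -> ~S = T -> F = F
P -> R = F -> T = T
(R -> ~S) -> (P -> R) = F -> T = T
Q -> ((R -> ~S) -> (P -> R)) = F -> T = T
Thus Statement 1 is true.

Statement 2: Formalization: ~R nor (S nor (Q xor (~P | R)))

~R = ~T = F
~P = ~F = T
~P | R = T | T = T
Q xor (~P | R) = F xor T = T
S nor (Q xor (~P | R)) = T nor T = F
~R nor (S nor (Q xor (~P | R))) = F nor F = T
Thus Statement 2 is true.

Statement 3: This is (((~Q xor S) -> (~R nand ~P)) <-> P) <-> Q.

~Q = ~F = T
~Q xor S = T xor T = F
~R = ~T = F
~P = ~F = T
~R nand ~P = F nand T = T
(~Q xor S) -> (~R nand ~P) = F -> T = T
((~Q xor S) -> (~R nand ~P)) <-> P = T <-> F = F
(((~Q xor S) -> (~R nand ~P)) <-> P) <-> Q = F <-> F = T
So Statement 3 is true.

True statements: 3.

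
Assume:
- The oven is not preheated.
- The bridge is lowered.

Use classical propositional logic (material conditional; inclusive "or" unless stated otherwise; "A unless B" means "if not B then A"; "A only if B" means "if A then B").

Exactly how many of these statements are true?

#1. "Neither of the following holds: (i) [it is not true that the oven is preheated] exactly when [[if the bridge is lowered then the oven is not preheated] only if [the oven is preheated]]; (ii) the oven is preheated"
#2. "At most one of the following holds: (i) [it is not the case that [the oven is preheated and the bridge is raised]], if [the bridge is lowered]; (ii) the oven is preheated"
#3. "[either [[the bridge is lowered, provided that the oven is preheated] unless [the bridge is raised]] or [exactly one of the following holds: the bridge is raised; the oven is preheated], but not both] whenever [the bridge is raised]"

3

Let P = "the oven is preheated" (F), Q = "the bridge is raised" (F).

#1: This is (~P <-> ((~Q -> ~P) -> P)) nor P.

~P = ~F = T
~Q = ~F = T
~P = ~F = T
~Q -> ~P = T -> T = T
(~Q -> ~P) -> P = T -> F = F
~P <-> ((~Q -> ~P) -> P) = T <-> F = F
(~P <-> ((~Q -> ~P) -> P)) nor P = F nor F = T
Thus #1 is true.

#2: Formalization: (~Q -> ~(P & Q)) nand P

~Q = ~F = T
P & Q = F & F = F
~(P & Q) = ~F = T
~Q -> ~(P & Q) = T -> T = T
(~Q -> ~(P & Q)) nand P = T nand F = T
Thus #2 is true.

#3: Formalization: Q -> (((P -> ~Q) | Q) xor (Q xor P))

~Q = ~F = T
P -> ~Q = F -> T = T
(P -> ~Q) | Q = T | F = T
Q xor P = F xor F = F
((P -> ~Q) | Q) xor (Q xor P) = T xor F = T
Q -> (((P -> ~Q) | Q) xor (Q xor P)) = F -> T = T
Hence #3 is true.

True statements: 3.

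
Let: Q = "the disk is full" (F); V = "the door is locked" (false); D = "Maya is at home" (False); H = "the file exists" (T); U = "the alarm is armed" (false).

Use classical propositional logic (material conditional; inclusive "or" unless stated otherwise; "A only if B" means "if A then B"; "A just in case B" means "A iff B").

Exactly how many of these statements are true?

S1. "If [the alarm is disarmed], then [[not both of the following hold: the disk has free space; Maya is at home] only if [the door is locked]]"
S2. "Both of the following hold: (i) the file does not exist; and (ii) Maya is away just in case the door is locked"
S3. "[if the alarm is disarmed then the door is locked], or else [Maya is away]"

1

S1: This is ¬U → ((¬Q ↑ D) → V).

¬U = ¬F = T
¬Q = ¬F = T
¬Q ↑ D = T ↑ F = T
(¬Q ↑ D) → V = T → F = F
¬U → ((¬Q ↑ D) → V) = T → F = F
Hence S1 is false.

S2: In symbols: ¬H ∧ (¬D ↔ V)

¬H = ¬T = F
¬D = ¬F = T
¬D ↔ V = T ↔ F = F
¬H ∧ (¬D ↔ V) = F ∧ F = F
Hence S2 is false.

S3: In symbols: (¬U → V) ∨ ¬D

¬U = ¬F = T
¬U → V = T → F = F
¬D = ¬F = T
(¬U → V) ∨ ¬D = F ∨ T = T
So S3 is true.

Count: 1.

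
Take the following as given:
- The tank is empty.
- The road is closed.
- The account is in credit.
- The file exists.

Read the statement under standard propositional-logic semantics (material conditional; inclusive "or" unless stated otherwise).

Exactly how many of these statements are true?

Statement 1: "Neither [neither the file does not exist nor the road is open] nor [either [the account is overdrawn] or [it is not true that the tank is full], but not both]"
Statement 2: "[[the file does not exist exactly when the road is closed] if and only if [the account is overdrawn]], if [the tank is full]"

Let W = "the file exists" (T), K = "the road is closed" (T), H = "the account is overdrawn" (F), N = "the tank is full" (F).

Statement 1: In symbols: (¬W ↓ ¬K) ↓ (H ⊕ ¬N)

¬W = ¬T = F
¬K = ¬T = F
¬W ↓ ¬K = F ↓ F = T
¬N = ¬F = T
H ⊕ ¬N = F ⊕ T = T
(¬W ↓ ¬K) ↓ (H ⊕ ¬N) = T ↓ T = F
Thus Statement 1 is false.

Statement 2: Parsed as N → ((¬W ↔ K) ↔ H)

¬W = ¬T = F
¬W ↔ K = F ↔ T = F
(¬W ↔ K) ↔ H = F ↔ F = T
N → ((¬W ↔ K) ↔ H) = F → T = T
Thus Statement 2 is true.

1 of the 2 statements is true (Statement 2).

1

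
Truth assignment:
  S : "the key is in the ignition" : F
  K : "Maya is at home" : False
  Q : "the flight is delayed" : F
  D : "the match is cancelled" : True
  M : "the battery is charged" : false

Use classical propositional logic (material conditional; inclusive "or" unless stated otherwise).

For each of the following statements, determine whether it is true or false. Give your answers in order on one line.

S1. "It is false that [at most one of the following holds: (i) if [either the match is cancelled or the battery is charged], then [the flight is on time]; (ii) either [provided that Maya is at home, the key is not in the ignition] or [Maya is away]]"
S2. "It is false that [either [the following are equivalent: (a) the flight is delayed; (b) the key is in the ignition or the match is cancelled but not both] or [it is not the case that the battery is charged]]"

S1: Parsed as ¬(((D ∨ M) → ¬Q) ↑ ((K → ¬S) ∨ ¬K))

D ∨ M = T ∨ F = T
¬Q = ¬F = T
(D ∨ M) → ¬Q = T → T = T
¬S = ¬F = T
K → ¬S = F → T = T
¬K = ¬F = T
(K → ¬S) ∨ ¬K = T ∨ T = T
((D ∨ M) → ¬Q) ↑ ((K → ¬S) ∨ ¬K) = T ↑ T = F
¬(((D ∨ M) → ¬Q) ↑ ((K → ¬S) ∨ ¬K)) = ¬F = T
So S1 is true.

S2: This is ¬((Q ↔ (S ⊕ D)) ∨ ¬M).

S ⊕ D = F ⊕ T = T
Q ↔ (S ⊕ D) = F ↔ T = F
¬M = ¬F = T
(Q ↔ (S ⊕ D)) ∨ ¬M = F ∨ T = T
¬((Q ↔ (S ⊕ D)) ∨ ¬M) = ¬T = F
So S2 is false.

S1 T; S2 F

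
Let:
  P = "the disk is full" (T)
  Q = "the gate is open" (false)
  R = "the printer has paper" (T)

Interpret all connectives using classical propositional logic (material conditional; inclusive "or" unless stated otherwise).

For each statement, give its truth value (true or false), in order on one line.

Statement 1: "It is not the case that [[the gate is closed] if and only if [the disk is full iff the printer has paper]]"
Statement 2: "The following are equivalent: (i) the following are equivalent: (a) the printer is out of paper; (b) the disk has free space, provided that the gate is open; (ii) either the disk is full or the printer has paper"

Statement 1 False; Statement 2 False

Statement 1: This is ¬(¬Q ↔ (P ↔ R)).

¬Q = ¬F = T
P ↔ R = T ↔ T = T
¬Q ↔ (P ↔ R) = T ↔ T = T
¬(¬Q ↔ (P ↔ R)) = ¬T = F
So Statement 1 is false.

Statement 2: This is (¬R ↔ (Q → ¬P)) ↔ (P ∨ R).

¬R = ¬T = F
¬P = ¬T = F
Q → ¬P = F → F = T
¬R ↔ (Q → ¬P) = F ↔ T = F
P ∨ R = T ∨ T = T
(¬R ↔ (Q → ¬P)) ↔ (P ∨ R) = F ↔ T = F
Thus Statement 2 is false.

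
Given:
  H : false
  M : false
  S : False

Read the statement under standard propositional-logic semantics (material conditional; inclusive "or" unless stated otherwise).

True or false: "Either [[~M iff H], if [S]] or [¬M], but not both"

Values: S=F, M=F, H=F.
In symbols: (S -> (~M <-> H)) xor ~M

~M = ~F = T
~M <-> H = T <-> F = F
S -> (~M <-> H) = F -> F = T
~M = ~F = T
(S -> (~M <-> H)) xor ~M = T xor T = F

The statement is false.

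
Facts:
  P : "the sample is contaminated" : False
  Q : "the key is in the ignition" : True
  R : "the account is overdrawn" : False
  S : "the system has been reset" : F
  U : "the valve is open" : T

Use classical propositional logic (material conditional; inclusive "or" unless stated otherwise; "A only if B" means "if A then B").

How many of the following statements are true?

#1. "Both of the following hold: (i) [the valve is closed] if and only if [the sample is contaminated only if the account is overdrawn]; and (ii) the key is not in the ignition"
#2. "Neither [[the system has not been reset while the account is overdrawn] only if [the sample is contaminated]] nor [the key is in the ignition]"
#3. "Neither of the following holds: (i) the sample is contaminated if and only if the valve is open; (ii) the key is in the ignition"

0

#1: This is (¬U ↔ (P → R)) ∧ ¬Q.

¬U = ¬T = F
P → R = F → F = T
¬U ↔ (P → R) = F ↔ T = F
¬Q = ¬T = F
(¬U ↔ (P → R)) ∧ ¬Q = F ∧ F = F
Thus #1 is false.

#2: In symbols: ((¬S ∧ R) → P) ↓ Q

¬S = ¬F = T
¬S ∧ R = T ∧ F = F
(¬S ∧ R) → P = F → F = T
((¬S ∧ R) → P) ↓ Q = T ↓ T = F
Thus #2 is false.

#3: Parsed as (P ↔ U) ↓ Q

P ↔ U = F ↔ T = F
(P ↔ U) ↓ Q = F ↓ T = F
Thus #3 is false.

Count: 0.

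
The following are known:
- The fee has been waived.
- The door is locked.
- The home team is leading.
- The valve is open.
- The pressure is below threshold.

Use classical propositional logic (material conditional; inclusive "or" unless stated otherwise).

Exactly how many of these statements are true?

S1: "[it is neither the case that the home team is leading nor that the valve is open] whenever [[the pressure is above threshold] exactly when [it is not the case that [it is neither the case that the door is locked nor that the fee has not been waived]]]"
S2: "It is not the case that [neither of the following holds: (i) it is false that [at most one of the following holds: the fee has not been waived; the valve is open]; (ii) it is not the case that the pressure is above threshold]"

Let U = "the pressure is above threshold" (F), Q = "the door is locked" (T), P = "the fee has been waived" (T), R = "the home team is leading" (T), S = "the valve is open" (T).

S1: In symbols: (U ↔ ¬(Q ↓ ¬P)) → (R ↓ S)

¬P = ¬T = F
Q ↓ ¬P = T ↓ F = F
¬(Q ↓ ¬P) = ¬F = T
U ↔ ¬(Q ↓ ¬P) = F ↔ T = F
R ↓ S = T ↓ T = F
(U ↔ ¬(Q ↓ ¬P)) → (R ↓ S) = F → F = T
Hence S1 is true.

S2: Parsed as ¬(¬(¬P ↑ S) ↓ ¬U)

¬P = ¬T = F
¬P ↑ S = F ↑ T = T
¬(¬P ↑ S) = ¬T = F
¬U = ¬F = T
¬(¬P ↑ S) ↓ ¬U = F ↓ T = F
¬(¬(¬P ↑ S) ↓ ¬U) = ¬F = T
Thus S2 is true.

Count: 2.

2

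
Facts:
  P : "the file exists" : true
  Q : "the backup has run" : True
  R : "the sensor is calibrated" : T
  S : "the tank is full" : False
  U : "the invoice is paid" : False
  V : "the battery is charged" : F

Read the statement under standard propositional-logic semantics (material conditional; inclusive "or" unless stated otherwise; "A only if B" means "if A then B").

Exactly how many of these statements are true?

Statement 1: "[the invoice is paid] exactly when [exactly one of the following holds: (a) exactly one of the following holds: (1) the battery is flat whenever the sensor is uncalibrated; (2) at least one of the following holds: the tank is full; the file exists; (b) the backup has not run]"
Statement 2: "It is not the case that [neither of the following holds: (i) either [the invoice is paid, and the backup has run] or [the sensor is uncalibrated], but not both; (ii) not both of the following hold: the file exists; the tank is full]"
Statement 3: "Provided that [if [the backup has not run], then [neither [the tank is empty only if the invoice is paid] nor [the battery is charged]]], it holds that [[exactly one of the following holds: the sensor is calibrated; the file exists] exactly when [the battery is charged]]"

3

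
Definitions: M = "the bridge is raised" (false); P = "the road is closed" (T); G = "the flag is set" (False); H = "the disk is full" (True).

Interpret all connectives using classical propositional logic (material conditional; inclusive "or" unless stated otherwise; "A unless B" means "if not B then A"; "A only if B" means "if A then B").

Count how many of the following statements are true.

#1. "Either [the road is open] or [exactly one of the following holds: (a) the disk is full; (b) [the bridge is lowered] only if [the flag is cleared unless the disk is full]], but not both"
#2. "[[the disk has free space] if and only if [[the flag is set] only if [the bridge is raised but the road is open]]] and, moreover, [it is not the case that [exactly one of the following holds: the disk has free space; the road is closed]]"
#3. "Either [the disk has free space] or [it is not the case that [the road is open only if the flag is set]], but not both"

0

#1: This is ~P xor (H xor (~M -> (~G | H))).

~P = ~T = F
~M = ~F = T
~G = ~F = T
~G | H = T | T = T
~M -> (~G | H) = T -> T = T
H xor (~M -> (~G | H)) = T xor T = F
~P xor (H xor (~M -> (~G | H))) = F xor F = F
So #1 is false.

#2: Parsed as (~H <-> (G -> (M & ~P))) & ~(~H xor P)

~H = ~T = F
~P = ~T = F
M & ~P = F & F = F
G -> (M & ~P) = F -> F = T
~H <-> (G -> (M & ~P)) = F <-> T = F
~H = ~T = F
~H xor P = F xor T = T
~(~H xor P) = ~T = F
(~H <-> (G -> (M & ~P))) & ~(~H xor P) = F & F = F
Hence #2 is false.

#3: In symbols: ~H xor ~(~P -> G)

~H = ~T = F
~P = ~T = F
~P -> G = F -> F = T
~(~P -> G) = ~T = F
~H xor ~(~P -> G) = F xor F = F
So #3 is false.

0 of the 3 statements are true (none).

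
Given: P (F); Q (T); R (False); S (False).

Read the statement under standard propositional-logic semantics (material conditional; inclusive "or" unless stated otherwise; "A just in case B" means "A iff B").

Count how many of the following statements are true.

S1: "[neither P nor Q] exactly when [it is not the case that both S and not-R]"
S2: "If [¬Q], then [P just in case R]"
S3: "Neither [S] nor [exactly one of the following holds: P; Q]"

1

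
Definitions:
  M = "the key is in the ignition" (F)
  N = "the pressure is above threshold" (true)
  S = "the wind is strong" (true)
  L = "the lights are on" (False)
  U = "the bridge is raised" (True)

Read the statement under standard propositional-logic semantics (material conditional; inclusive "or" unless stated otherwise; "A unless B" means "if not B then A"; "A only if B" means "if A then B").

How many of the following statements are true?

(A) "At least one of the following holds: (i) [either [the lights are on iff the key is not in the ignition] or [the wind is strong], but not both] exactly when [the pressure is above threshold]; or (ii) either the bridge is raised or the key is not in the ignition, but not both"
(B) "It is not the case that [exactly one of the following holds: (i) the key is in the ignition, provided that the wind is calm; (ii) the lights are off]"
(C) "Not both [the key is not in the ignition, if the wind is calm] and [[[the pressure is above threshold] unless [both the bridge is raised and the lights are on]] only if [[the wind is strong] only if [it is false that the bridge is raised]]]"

3

(A): Parsed as (((L <-> ~M) xor S) <-> N) | (U xor ~M)

~M = ~F = T
L <-> ~M = F <-> T = F
(L <-> ~M) xor S = F xor T = T
((L <-> ~M) xor S) <-> N = T <-> T = T
~M = ~F = T
U xor ~M = T xor T = F
(((L <-> ~M) xor S) <-> N) | (U xor ~M) = T | F = T
Hence (A) is true.

(B): Parsed as ~((~S -> M) xor ~L)

~S = ~T = F
~S -> M = F -> F = T
~L = ~F = T
(~S -> M) xor ~L = T xor T = F
~((~S -> M) xor ~L) = ~F = T
So (B) is true.

(C): This is (~S -> ~M) nand ((N | (U & L)) -> (S -> ~U)).

~S = ~T = F
~M = ~F = T
~S -> ~M = F -> T = T
U & L = T & F = F
N | (U & L) = T | F = T
~U = ~T = F
S -> ~U = T -> F = F
(N | (U & L)) -> (S -> ~U) = T -> F = F
(~S -> ~M) nand ((N | (U & L)) -> (S -> ~U)) = T nand F = T
Hence (C) is true.

3 of the 3 statements are true.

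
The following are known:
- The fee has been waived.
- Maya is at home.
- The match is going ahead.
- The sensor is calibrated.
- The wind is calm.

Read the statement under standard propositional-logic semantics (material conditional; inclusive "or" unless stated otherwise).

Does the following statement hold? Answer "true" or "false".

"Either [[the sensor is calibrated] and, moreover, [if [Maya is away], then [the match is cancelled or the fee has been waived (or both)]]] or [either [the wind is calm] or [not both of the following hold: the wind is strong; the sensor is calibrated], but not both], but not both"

Let S = "the sensor is calibrated" (T), Q = "Maya is at home" (T), R = "the match is cancelled" (F), P = "the fee has been waived" (T), U = "the wind is strong" (F).
In symbols: (S & (~Q -> (R | P))) xor (~U xor (U nand S))

~Q = ~T = F
R | P = F | T = T
~Q -> (R | P) = F -> T = T
S & (~Q -> (R | P)) = T & T = T
~U = ~F = T
U nand S = F nand T = T
~U xor (U nand S) = T xor T = F
(S & (~Q -> (R | P))) xor (~U xor (U nand S)) = T xor F = T

True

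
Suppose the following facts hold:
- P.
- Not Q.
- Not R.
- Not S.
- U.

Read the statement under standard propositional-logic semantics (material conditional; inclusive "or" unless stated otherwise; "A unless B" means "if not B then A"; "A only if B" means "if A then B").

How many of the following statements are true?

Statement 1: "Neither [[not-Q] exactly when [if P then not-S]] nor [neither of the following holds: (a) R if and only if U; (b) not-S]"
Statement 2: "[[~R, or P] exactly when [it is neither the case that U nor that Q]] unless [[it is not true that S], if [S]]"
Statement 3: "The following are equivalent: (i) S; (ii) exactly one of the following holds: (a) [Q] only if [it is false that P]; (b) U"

2

Statement 1: This is (¬Q ↔ (P → ¬S)) ↓ ((R ↔ U) ↓ ¬S).

¬Q = ¬F = T
¬S = ¬F = T
P → ¬S = T → T = T
¬Q ↔ (P → ¬S) = T ↔ T = T
R ↔ U = F ↔ T = F
¬S = ¬F = T
(R ↔ U) ↓ ¬S = F ↓ T = F
(¬Q ↔ (P → ¬S)) ↓ ((R ↔ U) ↓ ¬S) = T ↓ F = F
Thus Statement 1 is false.

Statement 2: Formalization: ((¬R ∨ P) ↔ (U ↓ Q)) ∨ (S → ¬S)

¬R = ¬F = T
¬R ∨ P = T ∨ T = T
U ↓ Q = T ↓ F = F
(¬R ∨ P) ↔ (U ↓ Q) = T ↔ F = F
¬S = ¬F = T
S → ¬S = F → T = T
((¬R ∨ P) ↔ (U ↓ Q)) ∨ (S → ¬S) = F ∨ T = T
Thus Statement 2 is true.

Statement 3: This is S ↔ ((Q → ¬P) ⊕ U).

¬P = ¬T = F
Q → ¬P = F → F = T
(Q → ¬P) ⊕ U = T ⊕ T = F
S ↔ ((Q → ¬P) ⊕ U) = F ↔ F = T
Thus Statement 3 is true.

True statements: 2.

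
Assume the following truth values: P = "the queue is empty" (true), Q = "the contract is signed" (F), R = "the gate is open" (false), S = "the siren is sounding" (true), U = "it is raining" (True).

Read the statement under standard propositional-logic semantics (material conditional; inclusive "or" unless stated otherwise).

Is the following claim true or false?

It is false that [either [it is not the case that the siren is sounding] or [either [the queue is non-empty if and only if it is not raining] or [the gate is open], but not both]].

Values: S=True, P=True, U=True, R=False.
In symbols: not (not S or ((not P iff not U) xor R))

not S = not True = False
not P = not True = False
not U = not True = False
not P iff not U = False iff False = True
(not P iff not U) xor R = True xor False = True
not S or ((not P iff not U) xor R) = False or True = True
not (not S or ((not P iff not U) xor R)) = not True = False

False.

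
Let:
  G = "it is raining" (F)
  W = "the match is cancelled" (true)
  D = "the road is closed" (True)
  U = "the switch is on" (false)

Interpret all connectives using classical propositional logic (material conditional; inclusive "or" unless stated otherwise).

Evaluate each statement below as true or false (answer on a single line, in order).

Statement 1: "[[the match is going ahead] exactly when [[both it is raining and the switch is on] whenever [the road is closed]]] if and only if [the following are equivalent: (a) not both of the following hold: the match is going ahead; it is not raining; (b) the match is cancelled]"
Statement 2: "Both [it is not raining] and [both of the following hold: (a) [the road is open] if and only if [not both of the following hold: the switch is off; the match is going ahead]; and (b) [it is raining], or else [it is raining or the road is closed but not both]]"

Statement 1: Formalization: (not W iff (D -> (G and U))) iff ((not W nand not G) iff W)

not W = not True = False
G and U = False and False = False
D -> (G and U) = True -> False = False
not W iff (D -> (G and U)) = False iff False = True
not W = not True = False
not G = not False = True
not W nand not G = False nand True = True
(not W nand not G) iff W = True iff True = True
(not W iff (D -> (G and U))) iff ((not W nand not G) iff W) = True iff True = True
So Statement 1 is true.

Statement 2: Formalization: not G and ((not D iff (not U nand not W)) and (G or (G xor D)))

not G = not False = True
not D = not True = False
not U = not False = True
not W = not True = False
not U nand not W = True nand False = True
not D iff (not U nand not W) = False iff True = False
G xor D = False xor True = True
G or (G xor D) = False or True = True
(not D iff (not U nand not W)) and (G or (G xor D)) = False and True = False
not G and ((not D iff (not U nand not W)) and (G or (G xor D))) = True and False = False
So Statement 2 is false.

Statement 1 T, Statement 2 F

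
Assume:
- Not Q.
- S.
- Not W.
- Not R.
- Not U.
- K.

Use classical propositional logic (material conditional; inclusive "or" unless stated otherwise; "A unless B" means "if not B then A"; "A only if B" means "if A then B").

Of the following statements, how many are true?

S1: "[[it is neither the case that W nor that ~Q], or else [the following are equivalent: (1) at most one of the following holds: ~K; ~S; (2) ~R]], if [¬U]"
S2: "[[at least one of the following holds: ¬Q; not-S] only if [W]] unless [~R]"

S1: This is not U -> ((W nor not Q) or ((not K nand not S) iff not R)).

not U = not False = True
not Q = not False = True
W nor not Q = False nor True = False
not K = not True = False
not S = not True = False
not K nand not S = False nand False = True
not R = not False = True
(not K nand not S) iff not R = True iff True = True
(W nor not Q) or ((not K nand not S) iff not R) = False or True = True
not U -> ((W nor not Q) or ((not K nand not S) iff not R)) = True -> True = True
Hence S1 is true.

S2: Formalization: ((not Q or not S) -> W) or not R

not Q = not False = True
not S = not True = False
not Q or not S = True or False = True
(not Q or not S) -> W = True -> False = False
not R = not False = True
((not Q or not S) -> W) or not R = False or True = True
Hence S2 is true.

Count: 2.

2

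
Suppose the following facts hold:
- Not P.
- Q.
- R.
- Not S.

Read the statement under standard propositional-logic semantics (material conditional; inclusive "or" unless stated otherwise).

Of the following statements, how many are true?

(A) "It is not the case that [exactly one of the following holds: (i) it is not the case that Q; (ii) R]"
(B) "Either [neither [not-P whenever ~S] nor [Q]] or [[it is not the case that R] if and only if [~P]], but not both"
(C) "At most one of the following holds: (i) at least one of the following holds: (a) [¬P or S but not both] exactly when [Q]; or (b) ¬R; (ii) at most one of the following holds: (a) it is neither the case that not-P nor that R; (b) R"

(A): This is ¬(¬Q ⊕ R).

¬Q = ¬T = F
¬Q ⊕ R = F ⊕ T = T
¬(¬Q ⊕ R) = ¬T = F
So (A) is false.

(B): In symbols: ((¬S → ¬P) ↓ Q) ⊕ (¬R ↔ ¬P)

¬S = ¬F = T
¬P = ¬F = T
¬S → ¬P = T → T = T
(¬S → ¬P) ↓ Q = T ↓ T = F
¬R = ¬T = F
¬P = ¬F = T
¬R ↔ ¬P = F ↔ T = F
((¬S → ¬P) ↓ Q) ⊕ (¬R ↔ ¬P) = F ⊕ F = F
Hence (B) is false.

(C): Parsed as (((¬P ⊕ S) ↔ Q) ∨ ¬R) ↑ ((¬P ↓ R) ↑ R)

¬P = ¬F = T
¬P ⊕ S = T ⊕ F = T
(¬P ⊕ S) ↔ Q = T ↔ T = T
¬R = ¬T = F
((¬P ⊕ S) ↔ Q) ∨ ¬R = T ∨ F = T
¬P = ¬F = T
¬P ↓ R = T ↓ T = F
(¬P ↓ R) ↑ R = F ↑ T = T
(((¬P ⊕ S) ↔ Q) ∨ ¬R) ↑ ((¬P ↓ R) ↑ R) = T ↑ T = F
Hence (C) is false.

Count: 0.

0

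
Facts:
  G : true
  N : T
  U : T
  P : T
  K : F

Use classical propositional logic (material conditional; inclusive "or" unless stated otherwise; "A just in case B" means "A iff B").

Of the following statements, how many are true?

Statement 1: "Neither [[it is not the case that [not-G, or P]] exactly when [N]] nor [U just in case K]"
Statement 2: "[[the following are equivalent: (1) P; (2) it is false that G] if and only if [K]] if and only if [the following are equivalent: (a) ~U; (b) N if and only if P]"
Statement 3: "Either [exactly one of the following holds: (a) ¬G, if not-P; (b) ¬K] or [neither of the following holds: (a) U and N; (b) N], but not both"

1

Statement 1: Formalization: (~(~G | P) <-> N) nor (U <-> K)

~G = ~T = F
~G | P = F | T = T
~(~G | P) = ~T = F
~(~G | P) <-> N = F <-> T = F
U <-> K = T <-> F = F
(~(~G | P) <-> N) nor (U <-> K) = F nor F = T
So Statement 1 is true.

Statement 2: Formalization: ((P <-> ~G) <-> K) <-> (~U <-> (N <-> P))

~G = ~T = F
P <-> ~G = T <-> F = F
(P <-> ~G) <-> K = F <-> F = T
~U = ~T = F
N <-> P = T <-> T = T
~U <-> (N <-> P) = F <-> T = F
((P <-> ~G) <-> K) <-> (~U <-> (N <-> P)) = T <-> F = F
So Statement 2 is false.

Statement 3: In symbols: ((~P -> ~G) xor ~K) xor ((U & N) nor N)

~P = ~T = F
~G = ~T = F
~P -> ~G = F -> F = T
~K = ~F = T
(~P -> ~G) xor ~K = T xor T = F
U & N = T & T = T
(U & N) nor N = T nor T = F
((~P -> ~G) xor ~K) xor ((U & N) nor N) = F xor F = F
Thus Statement 3 is false.

True statements: 1 (Statement 1).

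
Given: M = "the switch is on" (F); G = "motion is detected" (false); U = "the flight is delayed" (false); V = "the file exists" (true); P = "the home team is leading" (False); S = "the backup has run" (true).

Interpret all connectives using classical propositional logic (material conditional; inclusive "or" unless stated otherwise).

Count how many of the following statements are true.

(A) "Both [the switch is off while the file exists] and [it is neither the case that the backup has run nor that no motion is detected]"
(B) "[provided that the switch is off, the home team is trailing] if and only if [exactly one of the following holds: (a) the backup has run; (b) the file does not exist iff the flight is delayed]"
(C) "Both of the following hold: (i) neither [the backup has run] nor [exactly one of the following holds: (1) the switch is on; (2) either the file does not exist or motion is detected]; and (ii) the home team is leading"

(A): Parsed as (not M and V) and (S nor not G)

not M = not False = True
not M and V = True and True = True
not G = not False = True
S nor not G = True nor True = False
(not M and V) and (S nor not G) = True and False = False
Thus (A) is false.

(B): Parsed as (not M -> not P) iff (S xor (not V iff U))

not M = not False = True
not P = not False = True
not M -> not P = True -> True = True
not V = not True = False
not V iff U = False iff False = True
S xor (not V iff U) = True xor True = False
(not M -> not P) iff (S xor (not V iff U)) = True iff False = False
Hence (B) is false.

(C): This is (S nor (M xor (not V or G))) and P.

not V = not True = False
not V or G = False or False = False
M xor (not V or G) = False xor False = False
S nor (M xor (not V or G)) = True nor False = False
(S nor (M xor (not V or G))) and P = False and False = False
So (C) is false.

Count: 0.

0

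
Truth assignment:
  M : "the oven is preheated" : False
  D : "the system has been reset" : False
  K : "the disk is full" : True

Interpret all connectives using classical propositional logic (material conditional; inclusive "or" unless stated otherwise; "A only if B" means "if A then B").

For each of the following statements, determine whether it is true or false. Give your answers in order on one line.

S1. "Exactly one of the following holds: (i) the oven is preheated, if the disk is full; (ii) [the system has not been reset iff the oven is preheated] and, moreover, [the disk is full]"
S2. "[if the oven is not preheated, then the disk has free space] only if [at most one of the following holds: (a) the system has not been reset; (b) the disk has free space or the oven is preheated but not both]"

S1: Parsed as (K -> M) xor ((~D <-> M) & K)

K -> M = T -> F = F
~D = ~F = T
~D <-> M = T <-> F = F
(~D <-> M) & K = F & T = F
(K -> M) xor ((~D <-> M) & K) = F xor F = F
Thus S1 is false.

S2: In symbols: (~M -> ~K) -> (~D nand (~K xor M))

~M = ~F = T
~K = ~T = F
~M -> ~K = T -> F = F
~D = ~F = T
~K = ~T = F
~K xor M = F xor F = F
~D nand (~K xor M) = T nand F = T
(~M -> ~K) -> (~D nand (~K xor M)) = F -> T = T
Thus S2 is true.

S1 False / S2 True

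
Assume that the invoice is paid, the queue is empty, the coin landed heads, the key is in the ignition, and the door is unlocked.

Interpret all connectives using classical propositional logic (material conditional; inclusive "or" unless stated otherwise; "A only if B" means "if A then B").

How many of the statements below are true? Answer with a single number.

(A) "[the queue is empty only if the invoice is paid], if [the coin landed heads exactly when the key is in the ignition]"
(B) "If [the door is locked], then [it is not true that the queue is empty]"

Let R = "the coin landed heads" (T), S = "the key is in the ignition" (T), Q = "the queue is empty" (T), P = "the invoice is paid" (T), U = "the door is locked" (F).

(A): Parsed as (R ↔ S) → (Q → P)

R ↔ S = T ↔ T = T
Q → P = T → T = T
(R ↔ S) → (Q → P) = T → T = T
Hence (A) is true.

(B): This is U → ¬Q.

¬Q = ¬T = F
U → ¬Q = F → F = T
Hence (B) is true.

True statements: 2.

2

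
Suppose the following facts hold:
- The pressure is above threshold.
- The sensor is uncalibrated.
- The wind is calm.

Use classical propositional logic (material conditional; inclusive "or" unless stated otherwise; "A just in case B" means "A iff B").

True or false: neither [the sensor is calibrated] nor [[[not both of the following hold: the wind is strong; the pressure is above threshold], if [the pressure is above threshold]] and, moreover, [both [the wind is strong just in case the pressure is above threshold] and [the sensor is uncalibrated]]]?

Let M = "the sensor is calibrated" (False), H = "the pressure is above threshold" (True), P = "the wind is strong" (False).
Formalization: M nor ((H -> (P nand H)) and ((P iff H) and not M))

P nand H = False nand True = True
H -> (P nand H) = True -> True = True
P iff H = False iff True = False
not M = not False = True
(P iff H) and not M = False and True = False
(H -> (P nand H)) and ((P iff H) and not M) = True and False = False
M nor ((H -> (P nand H)) and ((P iff H) and not M)) = False nor False = True

The statement is true.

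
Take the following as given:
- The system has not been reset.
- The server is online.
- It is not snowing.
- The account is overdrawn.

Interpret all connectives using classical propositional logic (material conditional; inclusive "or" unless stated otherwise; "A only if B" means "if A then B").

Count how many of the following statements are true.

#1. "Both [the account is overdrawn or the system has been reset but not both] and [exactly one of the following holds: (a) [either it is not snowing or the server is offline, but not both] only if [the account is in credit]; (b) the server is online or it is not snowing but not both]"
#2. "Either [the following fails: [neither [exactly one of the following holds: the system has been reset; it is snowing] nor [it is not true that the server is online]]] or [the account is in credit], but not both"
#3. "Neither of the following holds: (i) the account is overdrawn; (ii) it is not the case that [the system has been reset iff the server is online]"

Let Q = "the account is overdrawn" (T), H = "the system has been reset" (F), L = "it is snowing" (F), M = "the server is online" (T).

#1: This is (Q ⊕ H) ∧ (((¬L ⊕ ¬M) → ¬Q) ⊕ (M ⊕ ¬L)).

Q ⊕ H = T ⊕ F = T
¬L = ¬F = T
¬M = ¬T = F
¬L ⊕ ¬M = T ⊕ F = T
¬Q = ¬T = F
(¬L ⊕ ¬M) → ¬Q = T → F = F
¬L = ¬F = T
M ⊕ ¬L = T ⊕ T = F
((¬L ⊕ ¬M) → ¬Q) ⊕ (M ⊕ ¬L) = F ⊕ F = F
(Q ⊕ H) ∧ (((¬L ⊕ ¬M) → ¬Q) ⊕ (M ⊕ ¬L)) = T ∧ F = F
Hence #1 is false.

#2: Formalization: ¬((H ⊕ L) ↓ ¬M) ⊕ ¬Q

H ⊕ L = F ⊕ F = F
¬M = ¬T = F
(H ⊕ L) ↓ ¬M = F ↓ F = T
¬((H ⊕ L) ↓ ¬M) = ¬T = F
¬Q = ¬T = F
¬((H ⊕ L) ↓ ¬M) ⊕ ¬Q = F ⊕ F = F
Thus #2 is false.

#3: This is Q ↓ ¬(H ↔ M).

H ↔ M = F ↔ T = F
¬(H ↔ M) = ¬F = T
Q ↓ ¬(H ↔ M) = T ↓ T = F
So #3 is false.

0 of the 3 statements are true (none).

0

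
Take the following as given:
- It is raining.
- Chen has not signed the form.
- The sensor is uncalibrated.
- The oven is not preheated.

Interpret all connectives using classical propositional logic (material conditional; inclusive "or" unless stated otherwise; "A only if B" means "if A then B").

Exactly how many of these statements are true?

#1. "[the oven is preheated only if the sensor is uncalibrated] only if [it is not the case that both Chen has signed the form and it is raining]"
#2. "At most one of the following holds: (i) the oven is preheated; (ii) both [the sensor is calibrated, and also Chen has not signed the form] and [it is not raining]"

2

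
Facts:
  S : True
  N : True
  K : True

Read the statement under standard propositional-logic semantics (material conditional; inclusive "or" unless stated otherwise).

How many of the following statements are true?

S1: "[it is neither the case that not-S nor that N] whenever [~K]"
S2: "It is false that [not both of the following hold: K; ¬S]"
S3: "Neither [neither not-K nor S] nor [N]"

S1: Formalization: ~K -> (~S nor N)

~K = ~T = F
~S = ~T = F
~S nor N = F nor T = F
~K -> (~S nor N) = F -> F = T
Hence S1 is true.

S2: Formalization: ~(K nand ~S)

~S = ~T = F
K nand ~S = T nand F = T
~(K nand ~S) = ~T = F
So S2 is false.

S3: In symbols: (~K nor S) nor N

~K = ~T = F
~K nor S = F nor T = F
(~K nor S) nor N = F nor T = F
So S3 is false.

True statements: 1.

1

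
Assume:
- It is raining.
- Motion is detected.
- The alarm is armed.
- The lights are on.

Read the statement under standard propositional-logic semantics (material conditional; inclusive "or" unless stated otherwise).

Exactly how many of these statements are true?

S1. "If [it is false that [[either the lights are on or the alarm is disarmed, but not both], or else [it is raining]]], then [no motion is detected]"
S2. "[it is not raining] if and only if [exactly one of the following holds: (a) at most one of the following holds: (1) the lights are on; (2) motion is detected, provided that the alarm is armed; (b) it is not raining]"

Let S = "the lights are on" (T), R = "the alarm is armed" (T), P = "it is raining" (T), Q = "motion is detected" (T).

S1: Parsed as ¬((S ⊕ ¬R) ∨ P) → ¬Q

¬R = ¬T = F
S ⊕ ¬R = T ⊕ F = T
(S ⊕ ¬R) ∨ P = T ∨ T = T
¬((S ⊕ ¬R) ∨ P) = ¬T = F
¬Q = ¬T = F
¬((S ⊕ ¬R) ∨ P) → ¬Q = F → F = T
Hence S1 is true.

S2: This is ¬P ↔ ((S ↑ (R → Q)) ⊕ ¬P).

¬P = ¬T = F
R → Q = T → T = T
S ↑ (R → Q) = T ↑ T = F
¬P = ¬T = F
(S ↑ (R → Q)) ⊕ ¬P = F ⊕ F = F
¬P ↔ ((S ↑ (R → Q)) ⊕ ¬P) = F ↔ F = T
Thus S2 is true.

Count: 2.

2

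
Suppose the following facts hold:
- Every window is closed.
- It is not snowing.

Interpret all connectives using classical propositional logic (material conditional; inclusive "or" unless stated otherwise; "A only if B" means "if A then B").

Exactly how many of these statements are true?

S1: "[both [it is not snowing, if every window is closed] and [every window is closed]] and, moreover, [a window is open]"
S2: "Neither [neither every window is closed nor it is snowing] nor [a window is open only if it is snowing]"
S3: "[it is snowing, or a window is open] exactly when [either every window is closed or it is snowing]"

0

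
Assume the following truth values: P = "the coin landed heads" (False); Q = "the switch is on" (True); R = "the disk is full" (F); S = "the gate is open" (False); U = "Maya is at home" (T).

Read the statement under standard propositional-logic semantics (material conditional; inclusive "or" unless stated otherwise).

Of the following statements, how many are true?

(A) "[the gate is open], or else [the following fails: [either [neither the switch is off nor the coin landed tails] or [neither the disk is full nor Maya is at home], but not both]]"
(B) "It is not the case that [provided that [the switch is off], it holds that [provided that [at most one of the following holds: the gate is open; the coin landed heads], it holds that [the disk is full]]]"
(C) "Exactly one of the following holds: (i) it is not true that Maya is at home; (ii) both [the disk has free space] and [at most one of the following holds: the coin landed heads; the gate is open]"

2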